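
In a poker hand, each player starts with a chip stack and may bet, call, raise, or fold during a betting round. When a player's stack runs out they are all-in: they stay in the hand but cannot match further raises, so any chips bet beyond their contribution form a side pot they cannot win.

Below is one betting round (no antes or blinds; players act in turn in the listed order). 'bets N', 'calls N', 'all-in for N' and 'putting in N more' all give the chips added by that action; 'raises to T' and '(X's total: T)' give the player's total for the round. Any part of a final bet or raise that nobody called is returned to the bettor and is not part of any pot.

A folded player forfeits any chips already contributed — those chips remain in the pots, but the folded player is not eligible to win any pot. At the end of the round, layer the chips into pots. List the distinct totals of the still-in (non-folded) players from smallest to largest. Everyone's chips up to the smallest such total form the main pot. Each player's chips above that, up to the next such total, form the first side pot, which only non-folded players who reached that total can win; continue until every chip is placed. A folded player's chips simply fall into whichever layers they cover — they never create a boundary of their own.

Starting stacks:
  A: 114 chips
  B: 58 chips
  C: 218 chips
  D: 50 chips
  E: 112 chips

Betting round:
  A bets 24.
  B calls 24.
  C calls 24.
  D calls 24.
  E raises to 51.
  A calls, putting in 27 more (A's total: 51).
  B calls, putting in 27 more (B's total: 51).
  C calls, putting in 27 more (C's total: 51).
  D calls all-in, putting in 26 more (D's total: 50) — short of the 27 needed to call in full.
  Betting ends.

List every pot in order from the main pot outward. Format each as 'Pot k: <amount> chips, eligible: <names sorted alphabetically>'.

Contributions: A=51, B=51, C=51, D=50, E=51
Pot levels (distinct totals of non-folded players): 50, 51
Layer 1-50: 50 each from A, B, C, D, E = 50*5 = 250 chips; eligible A, B, C, D, E
Layer 51-51: 1 each from A, B, C, E = 1*4 = 4 chips; eligible A, B, C, E

Pot 1: 250 chips, eligible: A, B, C, D, E
Pot 2: 4 chips, eligible: A, B, C, E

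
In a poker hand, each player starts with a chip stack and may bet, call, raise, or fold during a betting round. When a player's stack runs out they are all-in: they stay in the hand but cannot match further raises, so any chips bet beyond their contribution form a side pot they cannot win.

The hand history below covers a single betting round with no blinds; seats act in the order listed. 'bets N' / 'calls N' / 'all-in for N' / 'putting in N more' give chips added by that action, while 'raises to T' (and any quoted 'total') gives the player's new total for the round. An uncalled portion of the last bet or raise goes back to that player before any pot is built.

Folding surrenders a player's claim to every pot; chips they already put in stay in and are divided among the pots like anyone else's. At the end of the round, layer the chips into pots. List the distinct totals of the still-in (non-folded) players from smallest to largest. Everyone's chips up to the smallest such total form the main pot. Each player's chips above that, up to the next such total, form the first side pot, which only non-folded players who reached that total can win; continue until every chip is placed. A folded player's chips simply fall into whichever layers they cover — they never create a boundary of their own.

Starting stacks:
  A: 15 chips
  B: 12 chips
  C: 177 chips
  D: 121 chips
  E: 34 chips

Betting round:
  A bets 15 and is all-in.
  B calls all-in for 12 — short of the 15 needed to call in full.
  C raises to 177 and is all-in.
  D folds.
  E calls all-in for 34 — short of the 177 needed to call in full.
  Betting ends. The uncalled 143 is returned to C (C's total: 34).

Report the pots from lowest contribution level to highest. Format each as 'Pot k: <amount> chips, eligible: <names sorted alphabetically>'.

Pot 1: 48 chips, eligible: A, B, C, E
Pot 2: 9 chips, eligible: A, C, E
Pot 3: 38 chips, eligible: C, E

Derivation:
Contributions (after 143 returned to C): A=15, B=12, C=34, E=34
Folded: D
Pot levels (distinct totals of non-folded players): 12, 15, 34
Layer 1-12: 12 each from A, B, C, E = 12*4 = 48 chips; eligible A, B, C, E
Layer 13-15: 3 each from A, C, E = 3*3 = 9 chips; eligible A, C, E
Layer 16-34: 19 each from C, E = 19*2 = 38 chips; eligible C, E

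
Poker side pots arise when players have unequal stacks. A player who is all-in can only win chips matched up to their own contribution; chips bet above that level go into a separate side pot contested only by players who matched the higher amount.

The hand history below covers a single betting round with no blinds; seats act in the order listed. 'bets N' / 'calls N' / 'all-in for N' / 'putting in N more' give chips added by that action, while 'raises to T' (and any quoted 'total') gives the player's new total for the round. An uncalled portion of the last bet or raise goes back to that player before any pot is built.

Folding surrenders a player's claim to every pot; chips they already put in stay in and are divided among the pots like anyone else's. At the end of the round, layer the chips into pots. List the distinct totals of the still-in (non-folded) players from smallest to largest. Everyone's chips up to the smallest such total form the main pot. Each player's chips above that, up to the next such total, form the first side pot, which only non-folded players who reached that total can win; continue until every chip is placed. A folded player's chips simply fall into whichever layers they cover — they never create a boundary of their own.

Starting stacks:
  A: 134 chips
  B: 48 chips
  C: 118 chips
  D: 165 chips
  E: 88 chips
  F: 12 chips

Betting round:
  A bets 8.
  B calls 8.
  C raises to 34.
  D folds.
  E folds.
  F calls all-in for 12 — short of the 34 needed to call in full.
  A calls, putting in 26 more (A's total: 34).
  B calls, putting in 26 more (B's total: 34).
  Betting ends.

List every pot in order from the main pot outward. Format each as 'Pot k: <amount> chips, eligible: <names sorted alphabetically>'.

Pot 1: 48 chips, eligible: A, B, C, F
Pot 2: 66 chips, eligible: A, B, C

Derivation:
Contributions: A=34, B=34, C=34, F=12
Folded: D, E
Pot levels (distinct totals of non-folded players): 12, 34
Layer 1-12: 12 each from A, B, C, F = 12*4 = 48 chips; eligible A, B, C, F
Layer 13-34: 22 each from A, B, C = 22*3 = 66 chips; eligible A, B, C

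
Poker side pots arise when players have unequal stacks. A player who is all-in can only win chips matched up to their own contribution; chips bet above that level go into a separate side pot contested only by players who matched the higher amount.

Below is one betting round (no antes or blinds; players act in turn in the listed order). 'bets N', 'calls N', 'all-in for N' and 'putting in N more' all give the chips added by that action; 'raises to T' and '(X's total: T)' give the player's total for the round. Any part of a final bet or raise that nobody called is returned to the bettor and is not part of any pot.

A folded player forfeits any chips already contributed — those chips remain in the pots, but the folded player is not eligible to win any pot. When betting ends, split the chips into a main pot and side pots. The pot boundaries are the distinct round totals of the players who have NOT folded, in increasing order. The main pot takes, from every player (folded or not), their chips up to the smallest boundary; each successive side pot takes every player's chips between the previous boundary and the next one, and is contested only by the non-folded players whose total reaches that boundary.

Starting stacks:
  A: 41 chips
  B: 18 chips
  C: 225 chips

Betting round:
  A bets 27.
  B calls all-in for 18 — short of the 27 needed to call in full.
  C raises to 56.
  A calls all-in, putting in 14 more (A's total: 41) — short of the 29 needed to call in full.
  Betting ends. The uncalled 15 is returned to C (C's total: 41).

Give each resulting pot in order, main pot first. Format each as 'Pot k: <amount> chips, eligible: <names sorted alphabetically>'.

Pot 1: 54 chips, eligible: A, B, C
Pot 2: 46 chips, eligible: A, C

Derivation:
Contributions (after 15 returned to C): A=41, B=18, C=41
Pot levels (distinct totals of non-folded players): 18, 41
Layer 1-18: 18 each from A, B, C = 18*3 = 54 chips; eligible A, B, C
Layer 19-41: 23 each from A, C = 23*2 = 46 chips; eligible A, C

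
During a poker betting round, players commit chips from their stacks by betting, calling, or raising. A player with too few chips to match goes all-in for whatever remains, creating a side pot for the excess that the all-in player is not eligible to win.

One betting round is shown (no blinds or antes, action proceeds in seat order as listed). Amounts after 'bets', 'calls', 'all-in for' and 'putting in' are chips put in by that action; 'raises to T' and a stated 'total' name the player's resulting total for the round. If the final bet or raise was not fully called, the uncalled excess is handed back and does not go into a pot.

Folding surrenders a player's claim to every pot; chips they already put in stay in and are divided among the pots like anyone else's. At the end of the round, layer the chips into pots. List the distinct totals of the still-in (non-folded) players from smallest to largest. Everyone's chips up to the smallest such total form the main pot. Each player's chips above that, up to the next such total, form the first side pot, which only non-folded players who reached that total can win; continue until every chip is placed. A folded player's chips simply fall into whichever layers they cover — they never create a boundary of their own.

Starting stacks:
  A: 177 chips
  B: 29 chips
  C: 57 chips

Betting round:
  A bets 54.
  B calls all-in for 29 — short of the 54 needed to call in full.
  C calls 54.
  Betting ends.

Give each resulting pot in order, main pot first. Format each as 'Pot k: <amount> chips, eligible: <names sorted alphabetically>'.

Contributions: A=54, B=29, C=54
Pot levels (distinct totals of non-folded players): 29, 54
Layer 1-29: 29 each from A, B, C = 29*3 = 87 chips; eligible A, B, C
Layer 30-54: 25 each from A, C = 25*2 = 50 chips; eligible A, C

Pot 1: 87 chips, eligible: A, B, C
Pot 2: 50 chips, eligible: A, C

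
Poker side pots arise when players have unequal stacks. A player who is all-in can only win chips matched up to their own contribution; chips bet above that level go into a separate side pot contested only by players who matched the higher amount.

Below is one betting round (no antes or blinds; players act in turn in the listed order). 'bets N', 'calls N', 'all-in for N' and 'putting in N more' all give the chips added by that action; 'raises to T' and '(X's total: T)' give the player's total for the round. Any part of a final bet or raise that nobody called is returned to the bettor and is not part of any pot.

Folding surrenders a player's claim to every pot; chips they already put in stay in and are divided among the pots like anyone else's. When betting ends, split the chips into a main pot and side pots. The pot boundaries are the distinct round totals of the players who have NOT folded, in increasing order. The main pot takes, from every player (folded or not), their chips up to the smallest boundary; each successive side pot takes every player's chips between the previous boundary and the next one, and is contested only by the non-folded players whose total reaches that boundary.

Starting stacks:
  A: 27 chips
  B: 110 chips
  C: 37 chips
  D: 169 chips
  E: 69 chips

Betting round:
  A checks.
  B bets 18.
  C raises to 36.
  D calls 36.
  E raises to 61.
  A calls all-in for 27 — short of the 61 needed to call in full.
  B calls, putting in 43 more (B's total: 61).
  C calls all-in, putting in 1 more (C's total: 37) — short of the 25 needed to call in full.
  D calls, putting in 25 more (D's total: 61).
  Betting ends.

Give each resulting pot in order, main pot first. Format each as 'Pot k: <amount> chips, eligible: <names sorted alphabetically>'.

Contributions: A=27, B=61, C=37, D=61, E=61
Pot levels (distinct totals of non-folded players): 27, 37, 61
Layer 1-27: 27 each from A, B, C, D, E = 27*5 = 135 chips; eligible A, B, C, D, E
Layer 28-37: 10 each from B, C, D, E = 10*4 = 40 chips; eligible B, C, D, E
Layer 38-61: 24 each from B, D, E = 24*3 = 72 chips; eligible B, D, E

Pot 1: 135 chips, eligible: A, B, C, D, E
Pot 2: 40 chips, eligible: B, C, D, E
Pot 3: 72 chips, eligible: B, D, E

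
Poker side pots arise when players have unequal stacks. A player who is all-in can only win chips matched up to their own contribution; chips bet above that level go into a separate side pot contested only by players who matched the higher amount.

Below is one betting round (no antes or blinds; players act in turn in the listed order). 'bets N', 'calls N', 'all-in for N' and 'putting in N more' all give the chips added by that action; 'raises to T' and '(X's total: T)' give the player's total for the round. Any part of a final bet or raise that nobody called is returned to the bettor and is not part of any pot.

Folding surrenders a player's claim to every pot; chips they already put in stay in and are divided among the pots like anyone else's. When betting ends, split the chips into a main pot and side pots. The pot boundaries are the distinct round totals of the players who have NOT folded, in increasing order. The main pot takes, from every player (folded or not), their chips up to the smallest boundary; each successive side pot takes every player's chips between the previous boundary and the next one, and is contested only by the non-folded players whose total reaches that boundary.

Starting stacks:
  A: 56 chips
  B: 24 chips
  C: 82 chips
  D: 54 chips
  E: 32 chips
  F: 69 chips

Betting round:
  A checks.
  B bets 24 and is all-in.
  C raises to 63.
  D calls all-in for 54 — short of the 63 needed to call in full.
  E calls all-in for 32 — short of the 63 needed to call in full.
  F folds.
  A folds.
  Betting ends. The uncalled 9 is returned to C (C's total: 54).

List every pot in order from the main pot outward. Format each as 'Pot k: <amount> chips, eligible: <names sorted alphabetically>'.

Pot 1: 96 chips, eligible: B, C, D, E
Pot 2: 24 chips, eligible: C, D, E
Pot 3: 44 chips, eligible: C, D

Derivation:
Contributions (after 9 returned to C): B=24, C=54, D=54, E=32
Folded: A, F
Pot levels (distinct totals of non-folded players): 24, 32, 54
Layer 1-24: 24 each from B, C, D, E = 24*4 = 96 chips; eligible B, C, D, E
Layer 25-32: 8 each from C, D, E = 8*3 = 24 chips; eligible C, D, E
Layer 33-54: 22 each from C, D = 22*2 = 44 chips; eligible C, D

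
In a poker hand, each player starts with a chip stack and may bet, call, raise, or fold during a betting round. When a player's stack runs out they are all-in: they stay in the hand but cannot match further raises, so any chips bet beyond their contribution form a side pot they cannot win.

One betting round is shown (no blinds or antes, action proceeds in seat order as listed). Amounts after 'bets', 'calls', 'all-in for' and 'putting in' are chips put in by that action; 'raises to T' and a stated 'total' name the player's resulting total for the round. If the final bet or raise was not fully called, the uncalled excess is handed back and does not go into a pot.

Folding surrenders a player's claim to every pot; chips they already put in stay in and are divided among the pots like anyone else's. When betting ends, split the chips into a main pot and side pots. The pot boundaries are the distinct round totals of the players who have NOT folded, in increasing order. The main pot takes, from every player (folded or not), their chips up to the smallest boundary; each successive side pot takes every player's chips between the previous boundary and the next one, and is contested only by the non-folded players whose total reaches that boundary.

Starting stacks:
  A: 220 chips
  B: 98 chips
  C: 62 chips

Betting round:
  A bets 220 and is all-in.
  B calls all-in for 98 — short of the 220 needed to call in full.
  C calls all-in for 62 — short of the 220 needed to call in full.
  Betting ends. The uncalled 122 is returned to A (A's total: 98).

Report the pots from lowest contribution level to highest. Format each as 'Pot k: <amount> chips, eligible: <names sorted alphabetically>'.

Pot 1: 186 chips, eligible: A, B, C
Pot 2: 72 chips, eligible: A, B

Derivation:
Contributions (after 122 returned to A): A=98, B=98, C=62
Pot levels (distinct totals of non-folded players): 62, 98
Layer 1-62: 62 each from A, B, C = 62*3 = 186 chips; eligible A, B, C
Layer 63-98: 36 each from A, B = 36*2 = 72 chips; eligible A, B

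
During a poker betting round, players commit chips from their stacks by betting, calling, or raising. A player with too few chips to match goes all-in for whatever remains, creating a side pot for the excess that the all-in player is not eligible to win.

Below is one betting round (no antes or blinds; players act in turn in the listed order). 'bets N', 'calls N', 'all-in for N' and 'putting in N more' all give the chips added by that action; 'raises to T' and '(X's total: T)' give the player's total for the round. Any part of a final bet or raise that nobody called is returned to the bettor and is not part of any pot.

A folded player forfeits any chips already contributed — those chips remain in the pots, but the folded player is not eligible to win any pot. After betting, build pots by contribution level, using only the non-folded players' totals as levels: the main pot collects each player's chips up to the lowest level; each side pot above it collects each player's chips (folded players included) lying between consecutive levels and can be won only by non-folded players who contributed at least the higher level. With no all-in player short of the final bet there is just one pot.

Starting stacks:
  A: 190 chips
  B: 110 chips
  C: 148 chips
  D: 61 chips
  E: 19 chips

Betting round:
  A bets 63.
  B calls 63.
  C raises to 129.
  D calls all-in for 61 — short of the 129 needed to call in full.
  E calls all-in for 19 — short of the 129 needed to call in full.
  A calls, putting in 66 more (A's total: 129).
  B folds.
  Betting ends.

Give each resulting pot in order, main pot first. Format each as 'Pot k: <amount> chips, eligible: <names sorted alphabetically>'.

Contributions: A=129, B=63, C=129, D=61, E=19
Folded: B
Pot levels (distinct totals of non-folded players): 19, 61, 129
Layer 1-19: 19 each from A, B, C, D, E = 19*5 = 95 chips; eligible A, C, D, E
Layer 20-61: 42 each from A, B, C, D = 42*4 = 168 chips; eligible A, C, D
Layer 62-129: A 68 + B 2 + C 68 = 138 chips; eligible A, C

Pot 1: 95 chips, eligible: A, C, D, E
Pot 2: 168 chips, eligible: A, C, D
Pot 3: 138 chips, eligible: A, C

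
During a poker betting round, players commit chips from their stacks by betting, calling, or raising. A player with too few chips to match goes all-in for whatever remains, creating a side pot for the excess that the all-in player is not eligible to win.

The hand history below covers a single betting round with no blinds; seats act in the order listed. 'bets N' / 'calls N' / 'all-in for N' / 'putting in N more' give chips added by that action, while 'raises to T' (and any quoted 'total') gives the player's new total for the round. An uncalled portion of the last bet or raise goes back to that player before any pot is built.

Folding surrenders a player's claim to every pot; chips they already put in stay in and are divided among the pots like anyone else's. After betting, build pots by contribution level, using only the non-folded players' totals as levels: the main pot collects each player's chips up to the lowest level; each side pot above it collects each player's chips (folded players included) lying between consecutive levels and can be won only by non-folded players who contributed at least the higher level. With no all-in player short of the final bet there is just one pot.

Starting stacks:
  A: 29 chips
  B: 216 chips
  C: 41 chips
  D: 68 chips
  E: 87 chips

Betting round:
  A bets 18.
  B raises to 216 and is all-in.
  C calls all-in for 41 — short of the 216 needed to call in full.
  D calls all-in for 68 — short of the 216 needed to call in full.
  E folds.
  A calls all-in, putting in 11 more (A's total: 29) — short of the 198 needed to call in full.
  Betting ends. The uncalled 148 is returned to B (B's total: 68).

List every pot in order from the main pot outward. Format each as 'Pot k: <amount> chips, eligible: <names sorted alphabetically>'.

Pot 1: 116 chips, eligible: A, B, C, D
Pot 2: 36 chips, eligible: B, C, D
Pot 3: 54 chips, eligible: B, D

Derivation:
Contributions (after 148 returned to B): A=29, B=68, C=41, D=68
Folded: E
Pot levels (distinct totals of non-folded players): 29, 41, 68
Layer 1-29: 29 each from A, B, C, D = 29*4 = 116 chips; eligible A, B, C, D
Layer 30-41: 12 each from B, C, D = 12*3 = 36 chips; eligible B, C, D
Layer 42-68: 27 each from B, D = 27*2 = 54 chips; eligible B, D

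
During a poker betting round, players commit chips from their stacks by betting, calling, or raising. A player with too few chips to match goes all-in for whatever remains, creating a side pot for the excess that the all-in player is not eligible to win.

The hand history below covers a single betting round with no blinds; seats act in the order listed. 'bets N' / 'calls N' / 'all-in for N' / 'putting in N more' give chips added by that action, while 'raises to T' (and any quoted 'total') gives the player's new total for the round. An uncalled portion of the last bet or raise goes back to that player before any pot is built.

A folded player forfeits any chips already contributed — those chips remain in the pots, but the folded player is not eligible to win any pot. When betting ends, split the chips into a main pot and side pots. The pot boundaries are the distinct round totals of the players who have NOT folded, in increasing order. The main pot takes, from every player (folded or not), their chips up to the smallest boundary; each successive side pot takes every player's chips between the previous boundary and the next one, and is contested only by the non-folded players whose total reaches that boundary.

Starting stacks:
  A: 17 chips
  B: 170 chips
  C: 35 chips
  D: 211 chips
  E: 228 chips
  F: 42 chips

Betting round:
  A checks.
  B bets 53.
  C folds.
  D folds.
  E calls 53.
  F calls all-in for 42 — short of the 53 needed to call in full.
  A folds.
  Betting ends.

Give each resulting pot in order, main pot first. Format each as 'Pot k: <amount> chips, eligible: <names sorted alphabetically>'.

Contributions: B=53, E=53, F=42
Folded: A, C, D
Pot levels (distinct totals of non-folded players): 42, 53
Layer 1-42: 42 each from B, E, F = 42*3 = 126 chips; eligible B, E, F
Layer 43-53: 11 each from B, E = 11*2 = 22 chips; eligible B, E

Pot 1: 126 chips, eligible: B, E, F
Pot 2: 22 chips, eligible: B, E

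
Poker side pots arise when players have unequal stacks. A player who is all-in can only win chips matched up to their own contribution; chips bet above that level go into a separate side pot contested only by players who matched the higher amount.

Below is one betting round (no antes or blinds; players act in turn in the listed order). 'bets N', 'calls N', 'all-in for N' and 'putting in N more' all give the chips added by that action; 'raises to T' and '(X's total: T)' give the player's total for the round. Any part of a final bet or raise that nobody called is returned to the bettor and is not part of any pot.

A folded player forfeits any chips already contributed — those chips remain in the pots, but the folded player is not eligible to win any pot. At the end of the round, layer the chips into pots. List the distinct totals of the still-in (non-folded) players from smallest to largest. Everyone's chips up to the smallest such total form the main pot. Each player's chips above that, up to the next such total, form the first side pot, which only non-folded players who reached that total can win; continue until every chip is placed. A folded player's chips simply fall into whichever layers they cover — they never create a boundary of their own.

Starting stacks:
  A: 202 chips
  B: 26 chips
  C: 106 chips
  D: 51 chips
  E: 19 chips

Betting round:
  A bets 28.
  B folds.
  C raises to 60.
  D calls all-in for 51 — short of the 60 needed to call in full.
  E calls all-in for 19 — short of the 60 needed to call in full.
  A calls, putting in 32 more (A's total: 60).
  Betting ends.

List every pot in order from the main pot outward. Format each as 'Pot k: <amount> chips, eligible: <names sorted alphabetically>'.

Pot 1: 76 chips, eligible: A, C, D, E
Pot 2: 96 chips, eligible: A, C, D
Pot 3: 18 chips, eligible: A, C

Derivation:
Contributions: A=60, C=60, D=51, E=19
Folded: B
Pot levels (distinct totals of non-folded players): 19, 51, 60
Layer 1-19: 19 each from A, C, D, E = 19*4 = 76 chips; eligible A, C, D, E
Layer 20-51: 32 each from A, C, D = 32*3 = 96 chips; eligible A, C, D
Layer 52-60: 9 each from A, C = 9*2 = 18 chips; eligible A, C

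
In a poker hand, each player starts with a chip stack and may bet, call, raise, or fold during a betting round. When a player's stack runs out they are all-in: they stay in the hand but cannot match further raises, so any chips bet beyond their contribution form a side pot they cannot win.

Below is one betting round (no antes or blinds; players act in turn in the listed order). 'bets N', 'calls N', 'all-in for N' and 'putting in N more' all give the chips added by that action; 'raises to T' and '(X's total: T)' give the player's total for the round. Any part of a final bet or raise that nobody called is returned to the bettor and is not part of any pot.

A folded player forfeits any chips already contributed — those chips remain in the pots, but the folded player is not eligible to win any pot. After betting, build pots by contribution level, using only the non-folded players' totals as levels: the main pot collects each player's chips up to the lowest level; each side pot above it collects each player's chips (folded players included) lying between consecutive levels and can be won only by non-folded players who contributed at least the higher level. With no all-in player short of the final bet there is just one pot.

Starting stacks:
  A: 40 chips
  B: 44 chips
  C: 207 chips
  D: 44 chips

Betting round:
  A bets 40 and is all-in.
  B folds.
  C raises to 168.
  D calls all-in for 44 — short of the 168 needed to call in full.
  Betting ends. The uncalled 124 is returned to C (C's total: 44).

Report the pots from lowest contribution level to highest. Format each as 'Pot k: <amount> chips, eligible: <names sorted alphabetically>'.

Pot 1: 120 chips, eligible: A, C, D
Pot 2: 8 chips, eligible: C, D

Derivation:
Contributions (after 124 returned to C): A=40, C=44, D=44
Folded: B
Pot levels (distinct totals of non-folded players): 40, 44
Layer 1-40: 40 each from A, C, D = 40*3 = 120 chips; eligible A, C, D
Layer 41-44: 4 each from C, D = 4*2 = 8 chips; eligible C, D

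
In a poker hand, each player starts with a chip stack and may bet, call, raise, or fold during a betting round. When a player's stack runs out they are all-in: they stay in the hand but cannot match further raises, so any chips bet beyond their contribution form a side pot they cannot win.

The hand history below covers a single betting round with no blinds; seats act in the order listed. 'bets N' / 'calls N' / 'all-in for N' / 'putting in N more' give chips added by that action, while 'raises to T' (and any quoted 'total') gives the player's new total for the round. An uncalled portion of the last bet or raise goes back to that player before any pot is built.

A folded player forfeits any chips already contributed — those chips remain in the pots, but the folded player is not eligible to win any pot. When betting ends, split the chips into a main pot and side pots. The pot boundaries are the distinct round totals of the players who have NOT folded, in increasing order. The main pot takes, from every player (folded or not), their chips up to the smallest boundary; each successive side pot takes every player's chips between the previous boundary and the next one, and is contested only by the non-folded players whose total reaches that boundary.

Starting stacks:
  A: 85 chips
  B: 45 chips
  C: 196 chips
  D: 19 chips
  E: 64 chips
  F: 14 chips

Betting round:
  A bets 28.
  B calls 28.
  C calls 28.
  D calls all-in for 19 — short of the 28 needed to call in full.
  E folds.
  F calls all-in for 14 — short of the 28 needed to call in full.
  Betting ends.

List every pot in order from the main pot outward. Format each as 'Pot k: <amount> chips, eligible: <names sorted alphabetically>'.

Pot 1: 70 chips, eligible: A, B, C, D, F
Pot 2: 20 chips, eligible: A, B, C, D
Pot 3: 27 chips, eligible: A, B, C

Derivation:
Contributions: A=28, B=28, C=28, D=19, F=14
Folded: E
Pot levels (distinct totals of non-folded players): 14, 19, 28
Layer 1-14: 14 each from A, B, C, D, F = 14*5 = 70 chips; eligible A, B, C, D, F
Layer 15-19: 5 each from A, B, C, D = 5*4 = 20 chips; eligible A, B, C, D
Layer 20-28: 9 each from A, B, C = 9*3 = 27 chips; eligible A, B, C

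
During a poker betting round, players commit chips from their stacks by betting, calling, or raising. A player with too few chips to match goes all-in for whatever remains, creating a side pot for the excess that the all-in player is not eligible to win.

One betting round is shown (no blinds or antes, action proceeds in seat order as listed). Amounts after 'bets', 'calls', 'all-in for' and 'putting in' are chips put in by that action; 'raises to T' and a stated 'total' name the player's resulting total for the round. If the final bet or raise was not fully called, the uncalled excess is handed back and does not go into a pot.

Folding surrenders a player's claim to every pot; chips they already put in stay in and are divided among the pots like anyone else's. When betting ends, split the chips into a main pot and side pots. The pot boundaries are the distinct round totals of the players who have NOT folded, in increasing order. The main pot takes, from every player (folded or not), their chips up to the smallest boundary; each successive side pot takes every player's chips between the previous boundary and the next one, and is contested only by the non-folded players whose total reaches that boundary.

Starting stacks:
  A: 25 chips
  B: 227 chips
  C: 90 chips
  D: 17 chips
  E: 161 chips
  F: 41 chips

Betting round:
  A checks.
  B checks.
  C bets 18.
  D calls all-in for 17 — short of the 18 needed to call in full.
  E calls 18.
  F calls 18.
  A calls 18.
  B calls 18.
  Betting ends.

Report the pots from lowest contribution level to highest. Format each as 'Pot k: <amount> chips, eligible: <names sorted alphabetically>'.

Contributions: A=18, B=18, C=18, D=17, E=18, F=18
Pot levels (distinct totals of non-folded players): 17, 18
Layer 1-17: 17 each from A, B, C, D, E, F = 17*6 = 102 chips; eligible A, B, C, D, E, F
Layer 18-18: 1 each from A, B, C, E, F = 1*5 = 5 chips; eligible A, B, C, E, F

Pot 1: 102 chips, eligible: A, B, C, D, E, F
Pot 2: 5 chips, eligible: A, B, C, E, F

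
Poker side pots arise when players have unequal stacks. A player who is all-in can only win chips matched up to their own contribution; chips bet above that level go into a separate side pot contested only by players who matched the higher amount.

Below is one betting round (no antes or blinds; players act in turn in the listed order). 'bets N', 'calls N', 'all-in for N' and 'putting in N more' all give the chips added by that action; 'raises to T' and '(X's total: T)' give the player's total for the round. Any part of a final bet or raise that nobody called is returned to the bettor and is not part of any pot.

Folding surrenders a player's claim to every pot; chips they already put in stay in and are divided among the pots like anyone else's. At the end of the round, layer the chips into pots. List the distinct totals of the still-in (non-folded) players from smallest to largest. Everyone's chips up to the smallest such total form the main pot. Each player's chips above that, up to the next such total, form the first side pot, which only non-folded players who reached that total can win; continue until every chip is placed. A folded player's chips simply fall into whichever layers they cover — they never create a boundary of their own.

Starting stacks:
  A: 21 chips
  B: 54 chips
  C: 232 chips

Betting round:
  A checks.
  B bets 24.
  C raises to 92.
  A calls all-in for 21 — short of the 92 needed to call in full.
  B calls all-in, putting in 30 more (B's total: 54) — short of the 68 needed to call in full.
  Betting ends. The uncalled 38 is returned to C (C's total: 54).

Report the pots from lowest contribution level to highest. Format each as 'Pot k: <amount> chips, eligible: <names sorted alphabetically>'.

Pot 1: 63 chips, eligible: A, B, C
Pot 2: 66 chips, eligible: B, C

Derivation:
Contributions (after 38 returned to C): A=21, B=54, C=54
Pot levels (distinct totals of non-folded players): 21, 54
Layer 1-21: 21 each from A, B, C = 21*3 = 63 chips; eligible A, B, C
Layer 22-54: 33 each from B, C = 33*2 = 66 chips; eligible B, C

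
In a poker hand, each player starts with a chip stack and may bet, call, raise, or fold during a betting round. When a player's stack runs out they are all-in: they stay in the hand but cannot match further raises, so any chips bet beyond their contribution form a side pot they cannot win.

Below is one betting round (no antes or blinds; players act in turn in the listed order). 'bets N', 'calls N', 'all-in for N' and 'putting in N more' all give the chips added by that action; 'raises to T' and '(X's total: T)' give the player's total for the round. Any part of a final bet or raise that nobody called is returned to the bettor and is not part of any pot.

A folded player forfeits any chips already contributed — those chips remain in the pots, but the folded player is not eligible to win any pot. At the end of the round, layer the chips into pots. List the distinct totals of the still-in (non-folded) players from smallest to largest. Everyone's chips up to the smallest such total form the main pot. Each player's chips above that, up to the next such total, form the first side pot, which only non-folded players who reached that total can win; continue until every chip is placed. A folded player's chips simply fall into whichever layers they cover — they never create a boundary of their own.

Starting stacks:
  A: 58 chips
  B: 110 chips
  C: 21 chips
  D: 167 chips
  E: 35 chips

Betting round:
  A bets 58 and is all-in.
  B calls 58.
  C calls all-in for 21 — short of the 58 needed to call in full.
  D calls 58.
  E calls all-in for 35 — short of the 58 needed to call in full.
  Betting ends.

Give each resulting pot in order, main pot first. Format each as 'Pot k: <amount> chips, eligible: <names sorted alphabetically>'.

Pot 1: 105 chips, eligible: A, B, C, D, E
Pot 2: 56 chips, eligible: A, B, D, E
Pot 3: 69 chips, eligible: A, B, D

Derivation:
Contributions: A=58, B=58, C=21, D=58, E=35
Pot levels (distinct totals of non-folded players): 21, 35, 58
Layer 1-21: 21 each from A, B, C, D, E = 21*5 = 105 chips; eligible A, B, C, D, E
Layer 22-35: 14 each from A, B, D, E = 14*4 = 56 chips; eligible A, B, D, E
Layer 36-58: 23 each from A, B, D = 23*3 = 69 chips; eligible A, B, D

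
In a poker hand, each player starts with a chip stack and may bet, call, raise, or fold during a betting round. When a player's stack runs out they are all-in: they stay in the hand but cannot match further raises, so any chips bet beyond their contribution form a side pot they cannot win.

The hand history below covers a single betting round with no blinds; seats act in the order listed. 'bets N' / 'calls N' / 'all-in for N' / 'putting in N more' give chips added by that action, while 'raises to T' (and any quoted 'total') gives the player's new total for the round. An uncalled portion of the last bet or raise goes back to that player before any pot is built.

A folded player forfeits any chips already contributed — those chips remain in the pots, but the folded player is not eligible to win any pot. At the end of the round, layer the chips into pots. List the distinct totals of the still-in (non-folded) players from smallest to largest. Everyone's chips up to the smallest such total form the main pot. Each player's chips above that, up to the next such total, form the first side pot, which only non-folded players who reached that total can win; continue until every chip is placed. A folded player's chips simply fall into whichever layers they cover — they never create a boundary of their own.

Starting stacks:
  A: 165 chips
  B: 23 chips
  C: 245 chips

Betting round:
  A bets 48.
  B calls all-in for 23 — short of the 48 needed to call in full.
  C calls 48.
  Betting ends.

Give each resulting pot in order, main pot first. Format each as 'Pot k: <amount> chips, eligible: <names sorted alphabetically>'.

Contributions: A=48, B=23, C=48
Pot levels (distinct totals of non-folded players): 23, 48
Layer 1-23: 23 each from A, B, C = 23*3 = 69 chips; eligible A, B, C
Layer 24-48: 25 each from A, C = 25*2 = 50 chips; eligible A, C

Pot 1: 69 chips, eligible: A, B, C
Pot 2: 50 chips, eligible: A, C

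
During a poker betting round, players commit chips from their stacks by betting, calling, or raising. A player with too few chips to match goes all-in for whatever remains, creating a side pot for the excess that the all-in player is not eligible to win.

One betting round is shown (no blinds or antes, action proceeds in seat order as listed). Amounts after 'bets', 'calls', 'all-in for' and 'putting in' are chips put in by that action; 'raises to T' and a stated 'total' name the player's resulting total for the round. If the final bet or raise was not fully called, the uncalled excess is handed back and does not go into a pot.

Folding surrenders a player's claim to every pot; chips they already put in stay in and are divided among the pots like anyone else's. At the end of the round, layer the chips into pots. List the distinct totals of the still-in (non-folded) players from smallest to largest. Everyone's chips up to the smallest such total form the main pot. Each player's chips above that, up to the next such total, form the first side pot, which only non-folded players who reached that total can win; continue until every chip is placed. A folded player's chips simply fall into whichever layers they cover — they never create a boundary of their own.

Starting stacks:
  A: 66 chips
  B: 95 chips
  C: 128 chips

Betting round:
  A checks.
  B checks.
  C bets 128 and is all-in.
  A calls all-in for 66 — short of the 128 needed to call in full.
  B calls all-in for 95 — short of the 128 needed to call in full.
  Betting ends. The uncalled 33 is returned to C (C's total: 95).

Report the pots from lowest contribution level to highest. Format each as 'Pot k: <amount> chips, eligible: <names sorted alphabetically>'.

Pot 1: 198 chips, eligible: A, B, C
Pot 2: 58 chips, eligible: B, C

Derivation:
Contributions (after 33 returned to C): A=66, B=95, C=95
Pot levels (distinct totals of non-folded players): 66, 95
Layer 1-66: 66 each from A, B, C = 66*3 = 198 chips; eligible A, B, C
Layer 67-95: 29 each from B, C = 29*2 = 58 chips; eligible B, C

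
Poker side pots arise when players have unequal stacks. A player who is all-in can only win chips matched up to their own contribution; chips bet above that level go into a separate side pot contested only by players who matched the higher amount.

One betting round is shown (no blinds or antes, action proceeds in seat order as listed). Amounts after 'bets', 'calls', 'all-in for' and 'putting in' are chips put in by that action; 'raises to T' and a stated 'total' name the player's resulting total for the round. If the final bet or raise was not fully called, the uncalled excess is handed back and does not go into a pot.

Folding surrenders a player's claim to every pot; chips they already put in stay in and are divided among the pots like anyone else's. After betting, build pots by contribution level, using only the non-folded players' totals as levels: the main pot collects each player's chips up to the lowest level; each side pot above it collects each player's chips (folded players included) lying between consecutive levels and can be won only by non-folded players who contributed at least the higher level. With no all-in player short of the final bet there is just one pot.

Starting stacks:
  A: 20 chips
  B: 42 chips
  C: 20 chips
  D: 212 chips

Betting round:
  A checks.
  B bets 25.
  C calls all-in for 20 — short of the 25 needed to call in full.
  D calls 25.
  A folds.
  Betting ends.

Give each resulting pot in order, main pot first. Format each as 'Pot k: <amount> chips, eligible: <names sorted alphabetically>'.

Contributions: B=25, C=20, D=25
Folded: A
Pot levels (distinct totals of non-folded players): 20, 25
Layer 1-20: 20 each from B, C, D = 20*3 = 60 chips; eligible B, C, D
Layer 21-25: 5 each from B, D = 5*2 = 10 chips; eligible B, D

Pot 1: 60 chips, eligible: B, C, D
Pot 2: 10 chips, eligible: B, D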